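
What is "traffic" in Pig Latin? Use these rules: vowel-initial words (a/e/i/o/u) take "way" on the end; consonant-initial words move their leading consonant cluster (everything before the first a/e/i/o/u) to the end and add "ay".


Word: "traffic"
Starts with consonant(s) → move to end, add 'ay'
Consonant cluster: "tr"
Pig Latin = "affictray"


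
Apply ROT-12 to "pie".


Word: "pie"
Shift: 12
Each letter → (letter + shift) mod 26:
  'p' (15) + 12 = 1 → 'b'
  'i' (8) + 12 = 20 → 'u'
  'e' (4) + 12 = 16 → 'q'
Result = "buq"


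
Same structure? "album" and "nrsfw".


Pattern of "album": [0, 1, 2, 3, 4]
Pattern of "nrsfw": [0, 1, 2, 3, 4]
Patterns match
Same pattern = Yes


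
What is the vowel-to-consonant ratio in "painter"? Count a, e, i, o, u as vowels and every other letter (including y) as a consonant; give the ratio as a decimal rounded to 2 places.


Word: "painter"
Vowels (a,e,i,o,u): 3
Consonants: 4
Ratio = 3/4
= 0.75


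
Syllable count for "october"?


Word: "october"
Syllable breakdown: oc | to | ber
Counting: 3 parts
= 3 syllables


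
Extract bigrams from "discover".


Word: "discover" (length 8)
Number of bigrams = 8 - 2 + 1 = 7
  Position 0: "di"
  Position 1: "is"
  Position 2: "sc"
  Position 3: "co"
  Position 4: "ov"
  Position 5: "ve"
  Position 6: "er"
Bigrams = "di", "is", "sc", "co", "ov", "ve", "er"


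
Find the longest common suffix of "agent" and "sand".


Word 1: "agent"
Word 2: "sand"
Comparing from end:
  Pos -1: 't' != 'd' (stop)
LCS = "" (length 0)


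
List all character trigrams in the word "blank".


Word: "blank" (length 5)
Number of trigrams = 5 - 3 + 1 = 3
  Position 0: "bla"
  Position 1: "lan"
  Position 2: "ank"
Trigrams = "bla", "lan", "ank"


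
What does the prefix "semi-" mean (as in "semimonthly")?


Prefix: semi-
As in: semimonthly -> semi- + monthly
Meaning = half


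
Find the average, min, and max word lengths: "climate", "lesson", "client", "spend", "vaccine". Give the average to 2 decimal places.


Lengths: "climate"=7, "lesson"=6, "client"=6, "spend"=5, "vaccine"=7
Sum = 31, Count = 5
Average = 31/5 = 6.20
= avg=6.20, min=5, max=7


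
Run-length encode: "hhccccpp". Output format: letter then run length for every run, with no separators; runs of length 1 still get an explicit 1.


String: "hhccccpp"
Scanning for consecutive runs:
  'h' x 2
  'c' x 4
  'p' x 2
RLE = "h2c4p2"


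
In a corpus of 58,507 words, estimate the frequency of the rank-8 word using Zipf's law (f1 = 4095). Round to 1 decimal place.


Zipf's law: f(r) = f(1) / r
f(1) = 4095
f(8) = 4095 / 8
= 511.9 occurrences


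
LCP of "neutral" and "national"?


Word 1: "neutral"
Word 2: "national"
Comparing from start:
  Pos 0: 'n' == 'n'
  Pos 1: 'e' != 'a' (stop)
LCP = "n" (length 1)


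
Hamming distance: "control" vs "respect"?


Comparing character by character (same length = 7):
  Pos 0: 'c' vs 'r' !=
  Pos 1: 'o' vs 'e' !=
  Pos 2: 'n' vs 's' !=
  Pos 3: 't' vs 'p' !=
  Pos 4: 'r' vs 'e' !=
  Pos 5: 'o' vs 'c' !=
  Pos 6: 'l' vs 't' !=
Hamming distance = 7


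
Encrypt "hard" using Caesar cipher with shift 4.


Word: "hard"
Shift: 4
Each letter → (letter + shift) mod 26:
  'h' (7) + 4 = 11 → 'l'
  'a' (0) + 4 = 4 → 'e'
  'r' (17) + 4 = 21 → 'v'
  'd' (3) + 4 = 7 → 'h'
Result = "levh"


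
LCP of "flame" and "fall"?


Word 1: "flame"
Word 2: "fall"
Comparing from start:
  Pos 0: 'f' == 'f'
  Pos 1: 'l' != 'a' (stop)
LCP = "f" (length 1)


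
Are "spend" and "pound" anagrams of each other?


Word 1: "spend" → sorted: denps
Word 2: "pound" → sorted: dnopu
Same letters? denps != dnopu
Anagram = No


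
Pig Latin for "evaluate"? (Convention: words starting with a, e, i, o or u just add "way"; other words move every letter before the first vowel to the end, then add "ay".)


Word: "evaluate"
Starts with vowel → add 'way'
Pig Latin = "evaluateway"


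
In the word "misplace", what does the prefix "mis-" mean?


Prefix: mis-
As in: misplace -> mis- + place
Meaning = wrongly


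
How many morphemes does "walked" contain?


Word: "walked"
Morphemes: walk | -ed
Each morpheme carries meaning
= 2 morphemes


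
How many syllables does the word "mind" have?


Word: "mind"
Syllable breakdown: mind
Counting: 1 part
= 1 syllable


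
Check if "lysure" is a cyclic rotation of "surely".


Word: "surely", Candidate: "lysure"
Method: check if candidate is substring of word+word
"surelysurely" contains "lysure"? Yes
Is rotation = Yes


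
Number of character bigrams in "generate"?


Word: "generate" (length 8)
Number of 2-grams = length - 2 + 1 = 8 - 2 + 1
= 7


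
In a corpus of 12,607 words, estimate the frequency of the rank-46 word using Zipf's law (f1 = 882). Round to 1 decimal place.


Zipf's law: f(r) = f(1) / r
f(1) = 882
f(46) = 882 / 46
= 19.2 occurrences


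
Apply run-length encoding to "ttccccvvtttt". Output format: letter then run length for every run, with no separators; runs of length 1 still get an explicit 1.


String: "ttccccvvtttt"
Scanning for consecutive runs:
  't' x 2
  'c' x 4
  'v' x 2
  't' x 4
RLE = "t2c4v2t4"


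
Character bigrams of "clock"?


Word: "clock" (length 5)
Number of bigrams = 5 - 2 + 1 = 4
  Position 0: "cl"
  Position 1: "lo"
  Position 2: "oc"
  Position 3: "ck"
Bigrams = "cl", "lo", "oc", "ck"


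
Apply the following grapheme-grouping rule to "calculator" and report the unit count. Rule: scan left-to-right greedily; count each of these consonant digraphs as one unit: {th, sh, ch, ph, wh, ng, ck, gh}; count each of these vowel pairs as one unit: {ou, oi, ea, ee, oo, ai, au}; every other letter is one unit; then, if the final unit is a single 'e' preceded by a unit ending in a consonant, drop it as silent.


Word: "calculator" (10 letters)
Left-to-right scan:
  [1] 'c' (letter)
  [2] 'a' (letter)
  [3] 'l' (letter)
  [4] 'c' (letter)
  [5] 'u' (letter)
  [6] 'l' (letter)
  [7] 'a' (letter)
  [8] 't' (letter)
  [9] 'o' (letter)
  [10] 'r' (letter)
Units from scan: 10
Sound units = 10 units


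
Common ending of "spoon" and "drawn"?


Word 1: "spoon"
Word 2: "drawn"
Comparing from end:
  Pos -1: 'n' == 'n'
  Pos -2: 'o' != 'w' (stop)
LCS = "n" (length 1)


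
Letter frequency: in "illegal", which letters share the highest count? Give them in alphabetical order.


Word: "illegal"
Letter counts:
  'a': 1
  'e': 1
  'g': 1
  'i': 1
  'l': 3
Maximum count = 3
Most frequent = 'l' (3 times each)


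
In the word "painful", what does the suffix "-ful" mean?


Suffix: -ful
Example: painful = pain + -ful
Meaning = full of


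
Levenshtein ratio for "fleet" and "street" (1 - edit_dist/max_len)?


Word 1: "fleet" (length 5)
Word 2: "street" (length 6)
One optimal edit sequence:
  1. insert 's'  (+1)
  2. substitute 'f' -> 't'  (+1)
  3. substitute 'l' -> 'r'  (+1)
  4. keep 'e'
  5. keep 'e'
  6. keep 't'
Edit distance = 3
Max length = max(5, 6) = 6
Similarity = 1 - 3/6
= 0.5000


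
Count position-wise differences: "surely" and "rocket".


Comparing character by character (same length = 6):
  Pos 0: 's' vs 'r' !=
  Pos 1: 'u' vs 'o' !=
  Pos 2: 'r' vs 'c' !=
  Pos 3: 'e' vs 'k' !=
  Pos 4: 'l' vs 'e' !=
  Pos 5: 'y' vs 't' !=
Hamming distance = 6


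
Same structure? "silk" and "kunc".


Pattern of "silk": [0, 1, 2, 3]
Pattern of "kunc": [0, 1, 2, 3]
Patterns match
Same pattern = Yes


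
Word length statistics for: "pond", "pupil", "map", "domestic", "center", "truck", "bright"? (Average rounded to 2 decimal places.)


Lengths: "pond"=4, "pupil"=5, "map"=3, "domestic"=8, "center"=6, "truck"=5, "bright"=6
Sum = 37, Count = 7
Average = 37/7 = 5.29
= avg=5.29, min=3, max=8


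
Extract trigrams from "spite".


Word: "spite" (length 5)
Number of trigrams = 5 - 3 + 1 = 3
  Position 0: "spi"
  Position 1: "pit"
  Position 2: "ite"
Trigrams = "spi", "pit", "ite"


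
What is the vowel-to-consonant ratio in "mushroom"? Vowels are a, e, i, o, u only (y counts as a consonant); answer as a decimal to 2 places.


Word: "mushroom"
Vowels (a,e,i,o,u): 3
Consonants: 5
Ratio = 3/5
= 0.60


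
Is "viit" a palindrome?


Word: "viit"
Reversed: "tiiv"
Forward == Backward? viit != tiiv
Palindrome = No


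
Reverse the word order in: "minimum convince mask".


Original: "minimum convince mask"
Words (1..n): minimum | convince | mask
Reversed (n..1): mask | convince | minimum
Result = "mask convince minimum"


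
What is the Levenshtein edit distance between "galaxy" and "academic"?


Word 1: "galaxy" (length 6)
Word 2: "academic" (length 8)
One optimal edit sequence (insert/delete/substitute each cost 1):
  1. insert 'a'  (+1)
  2. substitute 'g' -> 'c'  (+1)
  3. keep 'a'
  4. insert 'd'  (+1)
  5. substitute 'l' -> 'e'  (+1)
  6. substitute 'a' -> 'm'  (+1)
  7. substitute 'x' -> 'i'  (+1)
  8. substitute 'y' -> 'c'  (+1)
Total edit operations: 7
Edit distance = 7


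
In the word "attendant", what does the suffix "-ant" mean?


Suffix: -ant
Example: attendant = attend + -ant
Meaning = one who / that which


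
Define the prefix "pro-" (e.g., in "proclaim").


Prefix: pro-
Example: proclaim = pro- + claim
Meaning = forward / in favor of


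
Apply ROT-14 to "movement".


Word: "movement"
Shift: 14
Each letter → (letter + shift) mod 26:
  'm' (12) + 14 = 0 → 'a'
  'o' (14) + 14 = 2 → 'c'
  'v' (21) + 14 = 9 → 'j'
  'e' (4) + 14 = 18 → 's'
  'm' (12) + 14 = 0 → 'a'
  'e' (4) + 14 = 18 → 's'
  'n' (13) + 14 = 1 → 'b'
  't' (19) + 14 = 7 → 'h'
Result = "acjsasbh"


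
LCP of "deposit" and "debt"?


Word 1: "deposit"
Word 2: "debt"
Comparing from start:
  Pos 0: 'd' == 'd'
  Pos 1: 'e' == 'e'
  Pos 2: 'p' != 'b' (stop)
LCP = "de" (length 2)


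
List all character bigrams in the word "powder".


Word: "powder" (length 6)
Number of bigrams = 6 - 2 + 1 = 5
  Position 0: "po"
  Position 1: "ow"
  Position 2: "wd"
  Position 3: "de"
  Position 4: "er"
Bigrams = "po", "ow", "wd", "de", "er"


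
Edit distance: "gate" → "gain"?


Word 1: "gate" (length 4)
Word 2: "gain" (length 4)
One optimal edit sequence (insert/delete/substitute each cost 1):
  1. keep 'g'
  2. keep 'a'
  3. substitute 't' -> 'i'  (+1)
  4. substitute 'e' -> 'n'  (+1)
Total edit operations: 2
Edit distance = 2


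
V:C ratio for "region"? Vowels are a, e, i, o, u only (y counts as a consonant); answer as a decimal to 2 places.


Word: "region"
Vowels (a,e,i,o,u): 3
Consonants: 3
Ratio = 3/3
= 1.00


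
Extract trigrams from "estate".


Word: "estate" (length 6)
Number of trigrams = 6 - 3 + 1 = 4
  Position 0: "est"
  Position 1: "sta"
  Position 2: "tat"
  Position 3: "ate"
Trigrams = "est", "sta", "tat", "ate"


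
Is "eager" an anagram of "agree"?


Word 1: "agree" → sorted: aeegr
Word 2: "eager" → sorted: aeegr
Same letters? aeegr == aeegr
Anagram = Yes


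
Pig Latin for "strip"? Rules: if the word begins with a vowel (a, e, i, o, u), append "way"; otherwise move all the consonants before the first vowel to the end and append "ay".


Word: "strip"
Starts with consonant(s) → move to end, add 'ay'
Consonant cluster: "str"
Pig Latin = "ipstray"


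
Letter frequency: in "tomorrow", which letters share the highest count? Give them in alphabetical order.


Word: "tomorrow"
Letter counts:
  'm': 1
  'o': 3
  'r': 2
  't': 1
  'w': 1
Maximum count = 3
Most frequent = 'o' (3 times each)


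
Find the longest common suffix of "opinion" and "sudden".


Word 1: "opinion"
Word 2: "sudden"
Comparing from end:
  Pos -1: 'n' == 'n'
  Pos -2: 'o' != 'e' (stop)
LCS = "n" (length 1)


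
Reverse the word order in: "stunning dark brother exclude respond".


Original: "stunning dark brother exclude respond"
Words (1..n): stunning | dark | brother | exclude | respond
Reversed (n..1): respond | exclude | brother | dark | stunning
Result = "respond exclude brother dark stunning"


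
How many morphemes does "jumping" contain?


Word: "jumping"
Morphemes: jump | -ing
Each morpheme carries meaning
= 2 morphemes


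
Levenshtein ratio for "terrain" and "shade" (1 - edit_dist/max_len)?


Word 1: "terrain" (length 7)
Word 2: "shade" (length 5)
One optimal edit sequence:
  1. delete 't'  (+1)
  2. delete 'e'  (+1)
  3. substitute 'r' -> 's'  (+1)
  4. substitute 'r' -> 'h'  (+1)
  5. keep 'a'
  6. substitute 'i' -> 'd'  (+1)
  7. substitute 'n' -> 'e'  (+1)
Edit distance = 6
Max length = max(7, 5) = 7
Similarity = 1 - 6/7
= 0.1429


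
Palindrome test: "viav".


Word: "viav"
Reversed: "vaiv"
Forward == Backward? viav != vaiv
Palindrome = No


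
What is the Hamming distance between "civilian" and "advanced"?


Comparing character by character (same length = 8):
  Pos 0: 'c' vs 'a' !=
  Pos 1: 'i' vs 'd' !=
  Pos 2: 'v' vs 'v' =
  Pos 3: 'i' vs 'a' !=
  Pos 4: 'l' vs 'n' !=
  Pos 5: 'i' vs 'c' !=
  Pos 6: 'a' vs 'e' !=
  Pos 7: 'n' vs 'd' !=
Hamming distance = 7


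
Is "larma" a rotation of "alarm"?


Word: "alarm", Candidate: "larma"
Method: check if candidate is substring of word+word
"alarmalarm" contains "larma"? Yes
Is rotation = Yes


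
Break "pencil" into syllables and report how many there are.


Word: "pencil"
Syllable breakdown: pen-cil
Counting: 2 parts
= 2 syllables


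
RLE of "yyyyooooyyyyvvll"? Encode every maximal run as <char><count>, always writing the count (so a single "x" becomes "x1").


String: "yyyyooooyyyyvvll"
Scanning for consecutive runs:
  'y' x 4
  'o' x 4
  'y' x 4
  'v' x 2
  'l' x 2
RLE = "y4o4y4v2l2"


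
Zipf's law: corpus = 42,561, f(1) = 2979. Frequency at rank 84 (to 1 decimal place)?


Zipf's law: f(r) = f(1) / r
f(1) = 2979
f(84) = 2979 / 84
= 35.5 occurrences


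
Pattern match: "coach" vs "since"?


Pattern of "coach": [0, 1, 2, 0, 3]
Pattern of "since": [0, 1, 2, 3, 4]
Patterns do not match
Same pattern = No


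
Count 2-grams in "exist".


Word: "exist" (length 5)
Number of 2-grams = length - 2 + 1 = 5 - 2 + 1
= 4


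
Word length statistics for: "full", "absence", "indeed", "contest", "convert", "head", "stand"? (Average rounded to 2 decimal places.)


Lengths: "full"=4, "absence"=7, "indeed"=6, "contest"=7, "convert"=7, "head"=4, "stand"=5
Sum = 40, Count = 7
Average = 40/7 = 5.71
= avg=5.71, min=4, max=7


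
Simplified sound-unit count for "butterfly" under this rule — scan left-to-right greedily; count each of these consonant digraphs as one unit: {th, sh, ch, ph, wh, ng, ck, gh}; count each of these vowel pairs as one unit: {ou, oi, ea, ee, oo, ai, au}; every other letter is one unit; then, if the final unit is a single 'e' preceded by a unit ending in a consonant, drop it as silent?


Word: "butterfly" (9 letters)
Left-to-right scan:
  [1] 'b' (letter)
  [2] 'u' (letter)
  [3] 't' (letter)
  [4] 't' (letter)
  [5] 'e' (letter)
  [6] 'r' (letter)
  [7] 'f' (letter)
  [8] 'l' (letter)
  [9] 'y' (letter)
Units from scan: 9
Sound units = 9 units


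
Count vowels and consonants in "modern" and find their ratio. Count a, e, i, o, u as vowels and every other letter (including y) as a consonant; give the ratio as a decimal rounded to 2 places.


Word: "modern"
Vowels (a,e,i,o,u): 2
Consonants: 4
Ratio = 2/4
= 0.50


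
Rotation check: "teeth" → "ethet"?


Word: "teeth", Candidate: "ethet"
Method: check if candidate is substring of word+word
"teethteeth" contains "ethet"? No
Is rotation = No


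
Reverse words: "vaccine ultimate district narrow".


Original: "vaccine ultimate district narrow"
Words (1..n): vaccine | ultimate | district | narrow
Reversed (n..1): narrow | district | ultimate | vaccine
Result = "narrow district ultimate vaccine"


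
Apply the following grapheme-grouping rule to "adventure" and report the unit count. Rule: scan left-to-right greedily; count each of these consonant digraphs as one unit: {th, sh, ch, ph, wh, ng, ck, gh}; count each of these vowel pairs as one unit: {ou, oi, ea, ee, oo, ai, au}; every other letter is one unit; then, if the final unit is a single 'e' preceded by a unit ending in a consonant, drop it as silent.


Word: "adventure" (9 letters)
Left-to-right scan:
  (1) 'a' (letter)
  (2) 'd' (letter)
  (3) 'v' (letter)
  (4) 'e' (letter)
  (5) 'n' (letter)
  (6) 't' (letter)
  (7) 'u' (letter)
  (8) 'r' (letter)
  (9) 'e' (letter)
Units from scan: 9
Final unit is 'e' after a consonant -> drop as silent (-1)
Sound units = 8 units


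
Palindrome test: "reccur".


Word: "reccur"
Reversed: "ruccer"
Forward == Backward? reccur != ruccer
Palindrome = No


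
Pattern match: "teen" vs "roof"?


Pattern of "teen": [0, 1, 1, 2]
Pattern of "roof": [0, 1, 1, 2]
Patterns match
Same pattern = Yes


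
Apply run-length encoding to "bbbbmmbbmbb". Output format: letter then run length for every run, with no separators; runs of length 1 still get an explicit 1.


String: "bbbbmmbbmbb"
Scanning for consecutive runs:
  'b' x 4
  'm' x 2
  'b' x 2
  'm' x 1
  'b' x 2
RLE = "b4m2b2m1b2"


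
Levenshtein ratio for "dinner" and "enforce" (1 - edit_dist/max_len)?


Word 1: "dinner" (length 6)
Word 2: "enforce" (length 7)
One optimal edit sequence:
  1. delete 'd'  (+1)
  2. substitute 'i' -> 'e'  (+1)
  3. keep 'n'
  4. substitute 'n' -> 'f'  (+1)
  5. substitute 'e' -> 'o'  (+1)
  6. keep 'r'
  7. insert 'c'  (+1)
  8. insert 'e'  (+1)
Edit distance = 6
Max length = max(6, 7) = 7
Similarity = 1 - 6/7
= 0.1429


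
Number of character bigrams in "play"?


Word: "play" (length 4)
Number of 2-grams = length - 2 + 1 = 4 - 2 + 1
= 3


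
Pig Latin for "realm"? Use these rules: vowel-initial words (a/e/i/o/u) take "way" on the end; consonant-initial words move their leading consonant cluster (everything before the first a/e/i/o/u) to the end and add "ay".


Word: "realm"
Starts with consonant(s) → move to end, add 'ay'
Consonant cluster: "r"
Pig Latin = "ealmray"


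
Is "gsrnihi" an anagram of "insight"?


Word 1: "insight" → sorted: ghiinst
Word 2: "gsrnihi" → sorted: ghiinrs
Same letters? ghiinst != ghiinrs
Anagram = No


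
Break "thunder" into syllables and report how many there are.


Word: "thunder"
Syllable breakdown: thun | der
Counting: 2 parts
= 2 syllables


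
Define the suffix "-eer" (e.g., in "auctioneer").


Suffix: -eer
Example: auctioneer (auction + -eer)
Meaning = one who is concerned with


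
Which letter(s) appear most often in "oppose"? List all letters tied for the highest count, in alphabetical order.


Word: "oppose"
Letter counts:
  'e': 1
  'o': 2
  'p': 2
  's': 1
Maximum count = 2
Most frequent = 'o', 'p' (2 times each)


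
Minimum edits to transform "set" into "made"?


Word 1: "set" (length 3)
Word 2: "made" (length 4)
One optimal edit sequence (insert/delete/substitute each cost 1):
  1. insert 'm'  (+1)
  2. substitute 's' -> 'a'  (+1)
  3. substitute 'e' -> 'd'  (+1)
  4. substitute 't' -> 'e'  (+1)
Total edit operations: 4
Edit distance = 4


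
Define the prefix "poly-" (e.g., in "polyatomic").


Prefix: poly-
Example: polyatomic (poly- + atomic)
Meaning = many


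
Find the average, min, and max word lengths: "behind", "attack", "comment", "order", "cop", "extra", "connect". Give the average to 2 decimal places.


Lengths: "behind"=6, "attack"=6, "comment"=7, "order"=5, "cop"=3, "extra"=5, "connect"=7
Sum = 39, Count = 7
Average = 39/7 = 5.57
= avg=5.57, min=3, max=7


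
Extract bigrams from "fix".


Word: "fix" (length 3)
Number of bigrams = 3 - 2 + 1 = 2
  Position 0: "fi"
  Position 1: "ix"
Bigrams = "fi", "ix"


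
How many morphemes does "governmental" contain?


Word: "governmental"
Morphemes: govern / -ment / -al
Each morpheme carries meaning
= 3 morphemes


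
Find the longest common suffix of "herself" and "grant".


Word 1: "herself"
Word 2: "grant"
Comparing from end:
  Pos -1: 'f' != 't' (stop)
LCS = "" (length 0)


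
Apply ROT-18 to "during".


Word: "during"
Shift: 18
Each letter → (letter + shift) mod 26:
  'd' (3) + 18 = 21 → 'v'
  'u' (20) + 18 = 12 → 'm'
  'r' (17) + 18 = 9 → 'j'
  'i' (8) + 18 = 0 → 'a'
  'n' (13) + 18 = 5 → 'f'
  'g' (6) + 18 = 24 → 'y'
Result = "vmjafy"


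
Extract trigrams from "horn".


Word: "horn" (length 4)
Number of trigrams = 4 - 3 + 1 = 2
  Position 0: "hor"
  Position 1: "orn"
Trigrams = "hor", "orn"


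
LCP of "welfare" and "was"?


Word 1: "welfare"
Word 2: "was"
Comparing from start:
  Pos 0: 'w' == 'w'
  Pos 1: 'e' != 'a' (stop)
LCP = "w" (length 1)


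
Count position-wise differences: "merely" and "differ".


Comparing character by character (same length = 6):
  Pos 0: 'm' vs 'd' !=
  Pos 1: 'e' vs 'i' !=
  Pos 2: 'r' vs 'f' !=
  Pos 3: 'e' vs 'f' !=
  Pos 4: 'l' vs 'e' !=
  Pos 5: 'y' vs 'r' !=
Hamming distance = 6


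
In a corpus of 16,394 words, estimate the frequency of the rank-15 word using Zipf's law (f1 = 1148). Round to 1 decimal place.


Zipf's law: f(r) = f(1) / r
f(1) = 1148
f(15) = 1148 / 15
= 76.5 occurrences


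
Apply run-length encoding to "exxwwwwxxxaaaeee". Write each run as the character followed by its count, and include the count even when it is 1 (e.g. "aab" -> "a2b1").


String: "exxwwwwxxxaaaeee"
Scanning for consecutive runs:
  'e' x 1
  'x' x 2
  'w' x 4
  'x' x 3
  'a' x 3
  'e' x 3
RLE = "e1x2w4x3a3e3"


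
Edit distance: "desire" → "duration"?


Word 1: "desire" (length 6)
Word 2: "duration" (length 8)
One optimal edit sequence (insert/delete/substitute each cost 1):
  1. keep 'd'
  2. insert 'u'  (+1)
  3. insert 'r'  (+1)
  4. substitute 'e' -> 'a'  (+1)
  5. substitute 's' -> 't'  (+1)
  6. keep 'i'
  7. substitute 'r' -> 'o'  (+1)
  8. substitute 'e' -> 'n'  (+1)
Total edit operations: 6
Edit distance = 6


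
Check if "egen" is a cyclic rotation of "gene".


Word: "gene", Candidate: "egen"
Method: check if candidate is substring of word+word
"genegene" contains "egen"? Yes
Is rotation = Yes


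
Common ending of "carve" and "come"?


Word 1: "carve"
Word 2: "come"
Comparing from end:
  Pos -1: 'e' == 'e'
  Pos -2: 'v' != 'm' (stop)
LCS = "e" (length 1)


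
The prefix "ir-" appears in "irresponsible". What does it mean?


Prefix: ir-
Example: irresponsible = ir- + responsible
Meaning = not


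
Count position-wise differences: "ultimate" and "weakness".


Comparing character by character (same length = 8):
  Pos 0: 'u' vs 'w' !=
  Pos 1: 'l' vs 'e' !=
  Pos 2: 't' vs 'a' !=
  Pos 3: 'i' vs 'k' !=
  Pos 4: 'm' vs 'n' !=
  Pos 5: 'a' vs 'e' !=
  Pos 6: 't' vs 's' !=
  Pos 7: 'e' vs 's' !=
Hamming distance = 8


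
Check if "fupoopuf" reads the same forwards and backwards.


Word: "fupoopuf"
Reversed: "fupoopuf"
Forward == Backward? fupoopuf == fupoopuf
Palindrome = Yes


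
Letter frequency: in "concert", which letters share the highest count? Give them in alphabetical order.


Word: "concert"
Letter counts:
  'c': 2
  'e': 1
  'n': 1
  'o': 1
  'r': 1
  't': 1
Maximum count = 2
Most frequent = 'c' (2 times each)


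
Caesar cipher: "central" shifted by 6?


Word: "central"
Shift: 6
Each letter → (letter + shift) mod 26:
  'c' (2) + 6 = 8 → 'i'
  'e' (4) + 6 = 10 → 'k'
  'n' (13) + 6 = 19 → 't'
  't' (19) + 6 = 25 → 'z'
  'r' (17) + 6 = 23 → 'x'
  'a' (0) + 6 = 6 → 'g'
  'l' (11) + 6 = 17 → 'r'
Result = "iktzxgr"


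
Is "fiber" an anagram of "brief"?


Word 1: "brief" → sorted: befir
Word 2: "fiber" → sorted: befir
Same letters? befir == befir
Anagram = Yes


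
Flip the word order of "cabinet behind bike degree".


Original: "cabinet behind bike degree"
Words (1..n): cabinet | behind | bike | degree
Reversed (n..1): degree | bike | behind | cabinet
Result = "degree bike behind cabinet"


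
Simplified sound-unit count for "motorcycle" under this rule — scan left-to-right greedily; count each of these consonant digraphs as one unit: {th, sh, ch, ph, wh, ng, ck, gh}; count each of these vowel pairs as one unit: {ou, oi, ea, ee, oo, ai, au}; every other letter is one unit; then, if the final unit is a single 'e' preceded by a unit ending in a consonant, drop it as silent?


Word: "motorcycle" (10 letters)
Left-to-right scan:
  [1] 'm' (letter)
  [2] 'o' (letter)
  [3] 't' (letter)
  [4] 'o' (letter)
  [5] 'r' (letter)
  [6] 'c' (letter)
  [7] 'y' (letter)
  [8] 'c' (letter)
  [9] 'l' (letter)
  [10] 'e' (letter)
Units from scan: 10
Final unit is 'e' after a consonant -> drop as silent (-1)
Sound units = 9 units


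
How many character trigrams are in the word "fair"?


Word: "fair" (length 4)
Number of 3-grams = length - 3 + 1 = 4 - 3 + 1
= 2


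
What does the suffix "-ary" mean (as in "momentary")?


Suffix: -ary
Example: momentary = moment + -ary
Meaning = relating to


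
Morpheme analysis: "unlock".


Word: "unlock"
Morphemes: un- + lock
Each morpheme carries meaning
= 2 morphemes


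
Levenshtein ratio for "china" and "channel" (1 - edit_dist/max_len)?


Word 1: "china" (length 5)
Word 2: "channel" (length 7)
One optimal edit sequence:
  1. keep 'c'
  2. keep 'h'
  3. insert 'a'  (+1)
  4. substitute 'i' -> 'n'  (+1)
  5. keep 'n'
  6. insert 'e'  (+1)
  7. substitute 'a' -> 'l'  (+1)
Edit distance = 4
Max length = max(5, 7) = 7
Similarity = 1 - 4/7
= 0.4286


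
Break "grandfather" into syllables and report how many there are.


Word: "grandfather"
Syllable breakdown: grand / fa / ther
Counting: 3 parts
= 3 syllables


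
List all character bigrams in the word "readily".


Word: "readily" (length 7)
Number of bigrams = 7 - 2 + 1 = 6
  Position 0: "re"
  Position 1: "ea"
  Position 2: "ad"
  Position 3: "di"
  Position 4: "il"
  Position 5: "ly"
Bigrams = "re", "ea", "ad", "di", "il", "ly"


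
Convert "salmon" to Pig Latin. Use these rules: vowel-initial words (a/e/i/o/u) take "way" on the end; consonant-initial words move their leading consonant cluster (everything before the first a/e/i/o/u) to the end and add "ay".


Word: "salmon"
Starts with consonant(s) → move to end, add 'ay'
Consonant cluster: "s"
Pig Latin = "almonsay"


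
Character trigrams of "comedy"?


Word: "comedy" (length 6)
Number of trigrams = 6 - 3 + 1 = 4
  Position 0: "com"
  Position 1: "ome"
  Position 2: "med"
  Position 3: "edy"
Trigrams = "com", "ome", "med", "edy"


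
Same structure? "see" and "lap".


Pattern of "see": [0, 1, 1]
Pattern of "lap": [0, 1, 2]
Patterns do not match
Same pattern = No


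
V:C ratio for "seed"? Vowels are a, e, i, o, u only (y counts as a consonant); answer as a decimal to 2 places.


Word: "seed"
Vowels (a,e,i,o,u): 2
Consonants: 2
Ratio = 2/2
= 1.00


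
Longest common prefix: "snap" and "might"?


Word 1: "snap"
Word 2: "might"
Comparing from start:
  Pos 0: 's' != 'm' (stop)
LCP = "" (length 0)


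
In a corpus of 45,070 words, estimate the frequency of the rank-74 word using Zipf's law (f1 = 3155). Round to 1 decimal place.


Zipf's law: f(r) = f(1) / r
f(1) = 3155
f(74) = 3155 / 74
= 42.6 occurrences


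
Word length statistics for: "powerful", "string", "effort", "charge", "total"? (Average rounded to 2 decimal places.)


Lengths: "powerful"=8, "string"=6, "effort"=6, "charge"=6, "total"=5
Sum = 31, Count = 5
Average = 31/5 = 6.20
= avg=6.20, min=5, max=8


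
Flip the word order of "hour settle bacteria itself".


Original: "hour settle bacteria itself"
Words (1..n): hour | settle | bacteria | itself
Reversed (n..1): itself | bacteria | settle | hour
Result = "itself bacteria settle hour"


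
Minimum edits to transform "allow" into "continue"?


Word 1: "allow" (length 5)
Word 2: "continue" (length 8)
One optimal edit sequence (insert/delete/substitute each cost 1):
  1. insert 'c'  (+1)
  2. insert 'o'  (+1)
  3. insert 'n'  (+1)
  4. substitute 'a' -> 't'  (+1)
  5. substitute 'l' -> 'i'  (+1)
  6. substitute 'l' -> 'n'  (+1)
  7. substitute 'o' -> 'u'  (+1)
  8. substitute 'w' -> 'e'  (+1)
Total edit operations: 8
Edit distance = 8


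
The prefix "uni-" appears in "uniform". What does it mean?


Prefix: uni-
Example: uniform = uni- + form
Meaning = one


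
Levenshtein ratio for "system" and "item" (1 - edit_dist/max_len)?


Word 1: "system" (length 6)
Word 2: "item" (length 4)
One optimal edit sequence:
  1. delete 's'  (+1)
  2. delete 'y'  (+1)
  3. substitute 's' -> 'i'  (+1)
  4. keep 't'
  5. keep 'e'
  6. keep 'm'
Edit distance = 3
Max length = max(6, 4) = 6
Similarity = 1 - 3/6
= 0.5000


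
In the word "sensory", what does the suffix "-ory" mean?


Suffix: -ory
Example: sensory = sense + -ory, with a spelling change
Meaning = relating to / place for


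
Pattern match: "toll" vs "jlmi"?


Pattern of "toll": [0, 1, 2, 2]
Pattern of "jlmi": [0, 1, 2, 3]
Patterns do not match
Same pattern = No


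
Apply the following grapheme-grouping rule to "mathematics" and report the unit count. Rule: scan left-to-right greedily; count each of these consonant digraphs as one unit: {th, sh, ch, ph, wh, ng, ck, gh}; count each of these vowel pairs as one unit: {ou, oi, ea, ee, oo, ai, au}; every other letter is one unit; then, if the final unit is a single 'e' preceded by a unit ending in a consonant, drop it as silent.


Word: "mathematics" (11 letters)
Left-to-right scan:
  (1) 'm' (letter)
  (2) 'a' (letter)
  (3) 'th' (digraph)
  (4) 'e' (letter)
  (5) 'm' (letter)
  (6) 'a' (letter)
  (7) 't' (letter)
  (8) 'i' (letter)
  (9) 'c' (letter)
  (10) 's' (letter)
Units from scan: 10
Sound units = 10 units


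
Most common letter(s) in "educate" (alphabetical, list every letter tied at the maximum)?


Word: "educate"
Letter counts:
  'a': 1
  'c': 1
  'd': 1
  'e': 2
  't': 1
  'u': 1
Maximum count = 2
Most frequent = 'e' (2 times each)


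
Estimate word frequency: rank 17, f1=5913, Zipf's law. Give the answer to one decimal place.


Zipf's law: f(r) = f(1) / r
f(1) = 5913
f(17) = 5913 / 17
= 347.8 occurrences


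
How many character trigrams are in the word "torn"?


Word: "torn" (length 4)
Number of 3-grams = length - 3 + 1 = 4 - 3 + 1
= 2


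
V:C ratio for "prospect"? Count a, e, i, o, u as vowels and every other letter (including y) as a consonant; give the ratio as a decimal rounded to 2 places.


Word: "prospect"
Vowels (a,e,i,o,u): 2
Consonants: 6
Ratio = 2/6
= 0.33


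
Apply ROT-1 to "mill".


Word: "mill"
Shift: 1
Each letter → (letter + shift) mod 26:
  'm' (12) + 1 = 13 → 'n'
  'i' (8) + 1 = 9 → 'j'
  'l' (11) + 1 = 12 → 'm'
  'l' (11) + 1 = 12 → 'm'
Result = "njmm"


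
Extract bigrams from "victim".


Word: "victim" (length 6)
Number of bigrams = 6 - 2 + 1 = 5
  Position 0: "vi"
  Position 1: "ic"
  Position 2: "ct"
  Position 3: "ti"
  Position 4: "im"
Bigrams = "vi", "ic", "ct", "ti", "im"


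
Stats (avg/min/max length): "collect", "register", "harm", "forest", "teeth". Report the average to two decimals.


Lengths: "collect"=7, "register"=8, "harm"=4, "forest"=6, "teeth"=5
Sum = 30, Count = 5
Average = 30/5 = 6.00
= avg=6.00, min=4, max=8


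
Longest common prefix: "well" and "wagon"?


Word 1: "well"
Word 2: "wagon"
Comparing from start:
  Pos 0: 'w' == 'w'
  Pos 1: 'e' != 'a' (stop)
LCP = "w" (length 1)


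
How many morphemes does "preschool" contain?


Word: "preschool"
Morphemes: pre- | school
Each morpheme carries meaning
= 2 morphemes


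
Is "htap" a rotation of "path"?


Word: "path", Candidate: "htap"
Method: check if candidate is substring of word+word
"pathpath" contains "htap"? No
Is rotation = No


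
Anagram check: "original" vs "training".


Word 1: "original" → sorted: agiilnor
Word 2: "training" → sorted: agiinnrt
Same letters? agiilnor != agiinnrt
Anagram = No


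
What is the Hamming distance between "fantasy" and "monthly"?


Comparing character by character (same length = 7):
  Pos 0: 'f' vs 'm' !=
  Pos 1: 'a' vs 'o' !=
  Pos 2: 'n' vs 'n' =
  Pos 3: 't' vs 't' =
  Pos 4: 'a' vs 'h' !=
  Pos 5: 's' vs 'l' !=
  Pos 6: 'y' vs 'y' =
Hamming distance = 4


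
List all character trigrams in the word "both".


Word: "both" (length 4)
Number of trigrams = 4 - 3 + 1 = 2
  Position 0: "bot"
  Position 1: "oth"
Trigrams = "bot", "oth"


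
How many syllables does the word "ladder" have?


Word: "ladder"
Syllable breakdown: lad | der
Counting: 2 parts
= 2 syllables


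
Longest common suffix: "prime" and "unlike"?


Word 1: "prime"
Word 2: "unlike"
Comparing from end:
  Pos -1: 'e' == 'e'
  Pos -2: 'm' != 'k' (stop)
LCS = "e" (length 1)


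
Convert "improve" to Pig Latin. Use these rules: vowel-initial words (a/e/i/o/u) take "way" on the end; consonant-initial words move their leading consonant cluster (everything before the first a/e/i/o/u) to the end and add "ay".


Word: "improve"
Starts with vowel → add 'way'
Pig Latin = "improveway"


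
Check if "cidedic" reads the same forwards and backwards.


Word: "cidedic"
Reversed: "cidedic"
Forward == Backward? cidedic == cidedic
Palindrome = Yes


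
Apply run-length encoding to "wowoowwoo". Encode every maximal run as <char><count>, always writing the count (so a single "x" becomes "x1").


String: "wowoowwoo"
Scanning for consecutive runs:
  'w' x 1
  'o' x 1
  'w' x 1
  'o' x 2
  'w' x 2
  'o' x 2
RLE = "w1o1w1o2w2o2"


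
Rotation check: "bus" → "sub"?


Word: "bus", Candidate: "sub"
Method: check if candidate is substring of word+word
"busbus" contains "sub"? No
Is rotation = No


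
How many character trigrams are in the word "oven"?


Word: "oven" (length 4)
Number of 3-grams = length - 3 + 1 = 4 - 3 + 1
= 2


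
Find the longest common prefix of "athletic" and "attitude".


Word 1: "athletic"
Word 2: "attitude"
Comparing from start:
  Pos 0: 'a' == 'a'
  Pos 1: 't' == 't'
  Pos 2: 'h' != 't' (stop)
LCP = "at" (length 2)


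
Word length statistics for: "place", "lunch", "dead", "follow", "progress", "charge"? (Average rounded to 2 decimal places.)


Lengths: "place"=5, "lunch"=5, "dead"=4, "follow"=6, "progress"=8, "charge"=6
Sum = 34, Count = 6
Average = 34/6 = 5.67
= avg=5.67, min=4, max=8


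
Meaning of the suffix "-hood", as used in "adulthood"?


Suffix: -hood
As in: adulthood -> adult + -hood
Meaning = state / condition


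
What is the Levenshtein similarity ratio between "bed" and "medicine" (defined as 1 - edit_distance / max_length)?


Word 1: "bed" (length 3)
Word 2: "medicine" (length 8)
One optimal edit sequence:
  1. substitute 'b' -> 'm'  (+1)
  2. keep 'e'
  3. keep 'd'
  4. insert 'i'  (+1)
  5. insert 'c'  (+1)
  6. insert 'i'  (+1)
  7. insert 'n'  (+1)
  8. insert 'e'  (+1)
Edit distance = 6
Max length = max(3, 8) = 8
Similarity = 1 - 6/8
= 0.2500


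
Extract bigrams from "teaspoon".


Word: "teaspoon" (length 8)
Number of bigrams = 8 - 2 + 1 = 7
  Position 0: "te"
  Position 1: "ea"
  Position 2: "as"
  Position 3: "sp"
  Position 4: "po"
  Position 5: "oo"
  Position 6: "on"
Bigrams = "te", "ea", "as", "sp", "po", "oo", "on"


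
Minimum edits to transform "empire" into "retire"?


Word 1: "empire" (length 6)
Word 2: "retire" (length 6)
One optimal edit sequence (insert/delete/substitute each cost 1):
  1. substitute 'e' -> 'r'  (+1)
  2. substitute 'm' -> 'e'  (+1)
  3. substitute 'p' -> 't'  (+1)
  4. keep 'i'
  5. keep 'r'
  6. keep 'e'
Total edit operations: 3
Edit distance = 3


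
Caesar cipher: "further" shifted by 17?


Word: "further"
Shift: 17
Each letter → (letter + shift) mod 26:
  'f' (5) + 17 = 22 → 'w'
  'u' (20) + 17 = 11 → 'l'
  'r' (17) + 17 = 8 → 'i'
  't' (19) + 17 = 10 → 'k'
  'h' (7) + 17 = 24 → 'y'
  'e' (4) + 17 = 21 → 'v'
  'r' (17) + 17 = 8 → 'i'
Result = "wlikyvi"


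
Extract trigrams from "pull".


Word: "pull" (length 4)
Number of trigrams = 4 - 3 + 1 = 2
  Position 0: "pul"
  Position 1: "ull"
Trigrams = "pul", "ull"


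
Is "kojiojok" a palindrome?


Word: "kojiojok"
Reversed: "kojoijok"
Forward == Backward? kojiojok != kojoijok
Palindrome = No


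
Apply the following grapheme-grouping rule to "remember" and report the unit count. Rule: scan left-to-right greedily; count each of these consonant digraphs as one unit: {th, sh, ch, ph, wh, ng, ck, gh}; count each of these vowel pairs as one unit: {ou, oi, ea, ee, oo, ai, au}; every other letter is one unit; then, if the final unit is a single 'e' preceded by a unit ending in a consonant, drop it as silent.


Word: "remember" (8 letters)
Left-to-right scan:
  (1) 'r' (letter)
  (2) 'e' (letter)
  (3) 'm' (letter)
  (4) 'e' (letter)
  (5) 'm' (letter)
  (6) 'b' (letter)
  (7) 'e' (letter)
  (8) 'r' (letter)
Units from scan: 8
Sound units = 8 units


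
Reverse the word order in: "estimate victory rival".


Original: "estimate victory rival"
Words (1..n): estimate | victory | rival
Reversed (n..1): rival | victory | estimate
Result = "rival victory estimate"


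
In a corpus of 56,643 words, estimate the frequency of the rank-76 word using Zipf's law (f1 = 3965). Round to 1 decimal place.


Zipf's law: f(r) = f(1) / r
f(1) = 3965
f(76) = 3965 / 76
= 52.2 occurrences


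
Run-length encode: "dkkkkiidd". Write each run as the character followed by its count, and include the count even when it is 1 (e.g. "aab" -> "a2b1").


String: "dkkkkiidd"
Scanning for consecutive runs:
  'd' x 1
  'k' x 4
  'i' x 2
  'd' x 2
RLE = "d1k4i2d2"


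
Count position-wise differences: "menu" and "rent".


Comparing character by character (same length = 4):
  Pos 0: 'm' vs 'r' !=
  Pos 1: 'e' vs 'e' =
  Pos 2: 'n' vs 'n' =
  Pos 3: 'u' vs 't' !=
Hamming distance = 2


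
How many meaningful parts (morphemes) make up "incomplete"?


Word: "incomplete"
Morphemes: in- | complete
Each morpheme carries meaning
= 2 morphemes


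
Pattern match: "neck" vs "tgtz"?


Pattern of "neck": [0, 1, 2, 3]
Pattern of "tgtz": [0, 1, 0, 2]
Patterns do not match
Same pattern = No


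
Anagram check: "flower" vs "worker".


Word 1: "flower" → sorted: eflorw
Word 2: "worker" → sorted: ekorrw
Same letters? eflorw != ekorrw
Anagram = No


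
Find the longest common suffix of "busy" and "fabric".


Word 1: "busy"
Word 2: "fabric"
Comparing from end:
  Pos -1: 'y' != 'c' (stop)
LCS = "" (length 0)


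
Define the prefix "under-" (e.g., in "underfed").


Prefix: under-
Example: underfed (under- + fed)
Meaning = insufficient


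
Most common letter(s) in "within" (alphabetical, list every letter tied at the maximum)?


Word: "within"
Letter counts:
  'h': 1
  'i': 2
  'n': 1
  't': 1
  'w': 1
Maximum count = 2
Most frequent = 'i' (2 times each)


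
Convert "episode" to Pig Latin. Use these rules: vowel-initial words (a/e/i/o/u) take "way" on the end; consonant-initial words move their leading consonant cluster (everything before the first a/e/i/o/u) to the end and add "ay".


Word: "episode"
Starts with vowel → add 'way'
Pig Latin = "episodeway"


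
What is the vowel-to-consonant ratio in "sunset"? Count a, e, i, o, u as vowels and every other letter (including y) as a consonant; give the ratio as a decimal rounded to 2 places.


Word: "sunset"
Vowels (a,e,i,o,u): 2
Consonants: 4
Ratio = 2/4
= 0.50


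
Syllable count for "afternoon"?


Word: "afternoon"
Syllable breakdown: af-ter-noon
Counting: 3 parts
= 3 syllables


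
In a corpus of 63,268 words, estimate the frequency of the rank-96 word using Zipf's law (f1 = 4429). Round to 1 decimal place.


Zipf's law: f(r) = f(1) / r
f(1) = 4429
f(96) = 4429 / 96
= 46.1 occurrences


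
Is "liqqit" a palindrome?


Word: "liqqit"
Reversed: "tiqqil"
Forward == Backward? liqqit != tiqqil
Palindrome = No
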